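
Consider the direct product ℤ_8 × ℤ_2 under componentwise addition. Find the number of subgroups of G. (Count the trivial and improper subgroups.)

11

|G| = 16, so by Lagrange every subgroup order divides 16. Divisors: 1, 2, 4, 8, 16.
Subgroups by order — order 1: 1; order 2: 3; order 4: 3; order 8: 3; order 16: 1.
Total: 1 + 3 + 3 + 3 + 1 = 11.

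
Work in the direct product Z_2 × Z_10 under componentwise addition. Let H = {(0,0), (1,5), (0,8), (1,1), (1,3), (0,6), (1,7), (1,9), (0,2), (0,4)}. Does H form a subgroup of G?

|H| = 10 divides |G| = 20, consistent with Lagrange.
H contains the identity, every element's inverse is in H, and H is closed under +: it is a subgroup.
In fact H = ⟨(1,1)⟩.

Yes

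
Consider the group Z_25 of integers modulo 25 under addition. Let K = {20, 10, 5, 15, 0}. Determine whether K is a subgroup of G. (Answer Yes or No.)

|K| = 5 divides |G| = 25, consistent with Lagrange.
K contains the identity, every element's inverse is in K, and K is closed under +: it is a subgroup.
In fact K = ⟨20⟩.

Yes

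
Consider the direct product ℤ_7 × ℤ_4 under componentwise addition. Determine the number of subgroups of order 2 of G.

|G| = 28 and 2 | 28, so subgroups of order 2 are possible by Lagrange.
The subgroups of order 2 are: {(0,0), (0,2)}.
So G has 1 subgroup of order 2.

1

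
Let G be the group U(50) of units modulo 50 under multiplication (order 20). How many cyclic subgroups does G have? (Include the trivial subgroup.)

6

Each element a generates a cyclic subgroup ⟨a⟩; distinct elements may generate the same one (a cyclic group of order d has φ(d) generators).
Cyclic subgroups by order — order 1: 1; order 2: 1; order 4: 1; order 5: 1; order 10: 1; order 20: 1.
Total: 6.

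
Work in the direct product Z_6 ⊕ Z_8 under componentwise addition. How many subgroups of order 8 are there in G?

3

|G| = 48 and 8 | 48, so subgroups of order 8 are possible by Lagrange.
The subgroups of order 8 are: {(0,0), (0,1), (0,2), (0,3), (0,4), (0,5), (0,6), (0,7)}; {(0,0), (0,2), (0,4), (0,6), (3,0), (3,2), (3,4), (3,6)}; {(0,0), (0,2), (0,4), (0,6), (3,1), (3,3), (3,5), (3,7)}.
So G has 3 subgroups of order 8.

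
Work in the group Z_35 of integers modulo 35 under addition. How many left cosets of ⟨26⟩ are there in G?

|⟨26⟩| = 35 and |G| = 35.
By Lagrange, [G : H] = |G|/|H| = 35/35 = 1.

1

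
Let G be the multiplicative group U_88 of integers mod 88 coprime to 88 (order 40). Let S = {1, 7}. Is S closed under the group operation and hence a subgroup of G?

No

7 ∈ S but its inverse 63 ∉ S, so S is not a subgroup.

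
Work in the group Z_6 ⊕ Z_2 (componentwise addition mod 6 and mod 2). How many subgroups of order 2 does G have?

3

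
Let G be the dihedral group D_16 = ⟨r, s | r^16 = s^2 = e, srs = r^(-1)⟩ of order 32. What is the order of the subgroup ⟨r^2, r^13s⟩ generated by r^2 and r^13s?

16

|⟨r^2⟩| = 8 and |⟨r^13s⟩| = 2, so |H| is a multiple of lcm(8, 2) = 8 and divides |G| = 32.
Closing under the operation: H = {e, r^2, r^4, r^6, r^8, r^10, r^12, r^14, rs, r^3s, r^5s, r^7s, r^9s, r^11s, r^13s, r^15s}, so |H| = 16.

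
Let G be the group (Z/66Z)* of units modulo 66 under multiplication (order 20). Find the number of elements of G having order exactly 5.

4

The elements of order 5 are: 25, 31, 37, 49.
That's 4.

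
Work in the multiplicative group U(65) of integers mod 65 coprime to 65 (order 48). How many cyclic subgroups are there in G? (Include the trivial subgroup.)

20

Each element a generates a cyclic subgroup ⟨a⟩; distinct elements may generate the same one (a cyclic group of order d has φ(d) generators).
Cyclic subgroups by order — order 1: 1; order 2: 3; order 3: 1; order 4: 6; order 6: 3; order 12: 6.
Total: 20.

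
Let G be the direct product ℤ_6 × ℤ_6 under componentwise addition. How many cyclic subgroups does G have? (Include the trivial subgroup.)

Group the elements of G by the cyclic subgroup they generate; each cyclic subgroup of order d accounts for φ(d) elements.
Cyclic subgroups by order — order 1: 1; order 2: 3; order 3: 4; order 6: 12.
Total: 20.

20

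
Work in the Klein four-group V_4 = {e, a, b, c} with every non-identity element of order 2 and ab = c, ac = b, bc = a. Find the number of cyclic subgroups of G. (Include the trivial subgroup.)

Each element a generates a cyclic subgroup ⟨a⟩; distinct elements may generate the same one (a cyclic group of order d has φ(d) generators).
Cyclic subgroups by order — order 1: 1; order 2: 3.
Total: 4.

4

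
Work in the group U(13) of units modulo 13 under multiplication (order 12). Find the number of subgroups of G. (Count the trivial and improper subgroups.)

6

|G| = 12, so by Lagrange every subgroup order divides 12. Divisors: 1, 2, 3, 4, 6, 12.
Subgroups by order — order 1: 1; order 2: 1; order 3: 1; order 4: 1; order 6: 1; order 12: 1.
Total: 1 + 1 + 1 + 1 + 1 + 1 = 6.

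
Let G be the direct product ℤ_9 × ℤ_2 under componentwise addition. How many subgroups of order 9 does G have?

1

|G| = 18 and 9 | 18, so subgroups of order 9 are possible by Lagrange.
The subgroups of order 9 are: {(0,0), (1,0), (2,0), (3,0), (4,0), (5,0), (6,0), (7,0), (8,0)}.
So G has 1 subgroup of order 9.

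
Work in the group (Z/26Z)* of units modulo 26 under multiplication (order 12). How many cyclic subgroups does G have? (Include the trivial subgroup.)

A cyclic subgroup of order d is generated by each of its φ(d) elements of order d, so the cyclic subgroups of order d number (#elements of order d)/φ(d).
Cyclic subgroups by order — order 1: 1; order 2: 1; order 3: 1; order 4: 1; order 6: 1; order 12: 1.
Total: 6.

6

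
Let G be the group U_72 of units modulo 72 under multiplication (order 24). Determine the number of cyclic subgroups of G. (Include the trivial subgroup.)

Group the elements of G by the cyclic subgroup they generate; each cyclic subgroup of order d accounts for φ(d) elements.
Cyclic subgroups by order — order 1: 1; order 2: 7; order 3: 1; order 6: 7.
Total: 16.

16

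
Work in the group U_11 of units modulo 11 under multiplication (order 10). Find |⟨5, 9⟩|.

5

|⟨5⟩| = 5 and |⟨9⟩| = 5, so |H| is a multiple of lcm(5, 5) = 5 and divides |G| = 10.
Closing under the operation: H = {1, 3, 4, 5, 9}, so |H| = 5.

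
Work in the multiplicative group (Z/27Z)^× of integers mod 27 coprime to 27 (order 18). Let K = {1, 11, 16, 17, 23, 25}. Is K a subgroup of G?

No

16 ∈ K but its inverse 22 ∉ K, so K is not a subgroup.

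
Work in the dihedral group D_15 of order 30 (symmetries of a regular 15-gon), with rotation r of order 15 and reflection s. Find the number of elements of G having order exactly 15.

8

The elements of order 15 are: r, r^2, r^4, r^7, r^8, r^11, r^13, r^14.
That's 8.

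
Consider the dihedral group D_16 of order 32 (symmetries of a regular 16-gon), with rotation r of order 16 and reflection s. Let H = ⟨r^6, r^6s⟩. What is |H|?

|⟨r^6⟩| = 8 and |⟨r^6s⟩| = 2, so |H| is a multiple of lcm(8, 2) = 8 and divides |G| = 32.
Closing under the operation: H = {e, r^2, r^4, r^6, r^8, r^10, r^12, r^14, s, r^2s, r^4s, r^6s, r^8s, r^10s, r^12s, r^14s}, so |H| = 16.

16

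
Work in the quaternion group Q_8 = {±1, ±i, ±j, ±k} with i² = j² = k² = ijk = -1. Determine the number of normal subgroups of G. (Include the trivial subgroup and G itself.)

G has 6 subgroups. Checking conjugation-invariance by order — order 1: 1/1 normal; order 2: 1/1 normal; order 4: 3/3 normal; order 8: 1/1 normal.
Total normal subgroups: 6.

6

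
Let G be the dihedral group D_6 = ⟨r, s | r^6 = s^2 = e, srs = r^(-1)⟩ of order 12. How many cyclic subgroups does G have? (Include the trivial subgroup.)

10

Each element a generates a cyclic subgroup ⟨a⟩; distinct elements may generate the same one (a cyclic group of order d has φ(d) generators).
Cyclic subgroups by order — order 1: 1; order 2: 7; order 3: 1; order 6: 1.
Total: 10.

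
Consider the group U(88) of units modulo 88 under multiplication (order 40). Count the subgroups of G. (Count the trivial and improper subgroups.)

32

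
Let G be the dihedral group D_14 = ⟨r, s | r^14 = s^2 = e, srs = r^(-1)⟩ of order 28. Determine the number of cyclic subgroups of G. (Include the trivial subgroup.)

Group the elements of G by the cyclic subgroup they generate; each cyclic subgroup of order d accounts for φ(d) elements.
Cyclic subgroups by order — order 1: 1; order 2: 15; order 7: 1; order 14: 1.
Total: 18.

18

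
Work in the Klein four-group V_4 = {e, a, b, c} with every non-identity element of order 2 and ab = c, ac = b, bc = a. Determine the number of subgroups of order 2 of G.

3

|G| = 4 and 2 | 4, so subgroups of order 2 are possible by Lagrange.
The subgroups of order 2 are: {e, a}; {e, b}; {e, c}.
So G has 3 subgroups of order 2.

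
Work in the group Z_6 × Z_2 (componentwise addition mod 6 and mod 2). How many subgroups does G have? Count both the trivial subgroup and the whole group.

|G| = 12, so by Lagrange every subgroup order divides 12. Divisors: 1, 2, 3, 4, 6, 12.
Subgroups by order — order 1: 1; order 2: 3; order 3: 1; order 4: 1; order 6: 3; order 12: 1.
Total: 1 + 3 + 1 + 1 + 3 + 1 = 10.

10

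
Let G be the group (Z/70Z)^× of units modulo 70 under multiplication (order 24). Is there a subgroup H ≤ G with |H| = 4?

4 | 24. A subgroup of order 4 is {1, 13, 27, 29}.

Yes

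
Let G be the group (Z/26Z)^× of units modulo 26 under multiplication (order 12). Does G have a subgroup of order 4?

Yes

4 | 12. A subgroup of order 4 is {1, 5, 21, 25}.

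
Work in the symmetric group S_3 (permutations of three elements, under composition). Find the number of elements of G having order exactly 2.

3

The elements of order 2 are: (2 3), (1 2), (1 3).
That's 3.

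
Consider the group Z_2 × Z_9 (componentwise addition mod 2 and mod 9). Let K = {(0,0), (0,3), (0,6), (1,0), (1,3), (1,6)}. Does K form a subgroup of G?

Yes

|K| = 6 divides |G| = 18, consistent with Lagrange.
K contains the identity, every element's inverse is in K, and K is closed under +: it is a subgroup.
In fact K = ⟨(1,6)⟩.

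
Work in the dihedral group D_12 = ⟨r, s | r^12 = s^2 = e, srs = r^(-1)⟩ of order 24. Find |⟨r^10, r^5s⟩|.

|⟨r^10⟩| = 6 and |⟨r^5s⟩| = 2, so |H| is a multiple of lcm(6, 2) = 6 and divides |G| = 24.
Closing under the operation: H = {e, r^2, r^4, r^6, r^8, r^10, rs, r^3s, r^5s, r^7s, r^9s, r^11s}, so |H| = 12.

12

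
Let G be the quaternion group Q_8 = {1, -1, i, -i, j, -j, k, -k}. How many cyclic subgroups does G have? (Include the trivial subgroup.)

Each element a generates a cyclic subgroup ⟨a⟩; distinct elements may generate the same one (a cyclic group of order d has φ(d) generators).
Cyclic subgroups by order — order 1: 1; order 2: 1; order 4: 3.
Total: 5.

5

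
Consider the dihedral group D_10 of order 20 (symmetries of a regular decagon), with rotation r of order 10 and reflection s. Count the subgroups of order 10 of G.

3

|G| = 20 and 10 | 20, so subgroups of order 10 are possible by Lagrange.
The subgroups of order 10 are: {e, r, r^2, r^3, r^4, r^5, r^6, r^7, r^8, r^9}; {e, r^2, r^4, r^6, r^8, s, r^2s, r^4s, r^6s, r^8s}; {e, r^2, r^4, r^6, r^8, rs, r^3s, r^5s, r^7s, r^9s}.
So G has 3 subgroups of order 10.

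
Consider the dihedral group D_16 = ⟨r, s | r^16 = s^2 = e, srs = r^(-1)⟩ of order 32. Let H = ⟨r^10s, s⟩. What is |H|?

16

|⟨r^10s⟩| = 2 and |⟨s⟩| = 2, so |H| is a multiple of lcm(2, 2) = 2 and divides |G| = 32.
Closing under the operation: H = {e, r^2, r^4, r^6, r^8, r^10, r^12, r^14, s, r^2s, r^4s, r^6s, r^8s, r^10s, r^12s, r^14s}, so |H| = 16.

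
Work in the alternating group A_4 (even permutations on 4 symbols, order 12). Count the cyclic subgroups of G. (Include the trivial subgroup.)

8

Each element a generates a cyclic subgroup ⟨a⟩; distinct elements may generate the same one (a cyclic group of order d has φ(d) generators).
Cyclic subgroups by order — order 1: 1; order 2: 3; order 3: 4.
Total: 8.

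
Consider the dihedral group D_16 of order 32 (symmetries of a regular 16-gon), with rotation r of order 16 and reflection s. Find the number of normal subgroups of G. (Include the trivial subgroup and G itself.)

8

G has 36 subgroups. Checking conjugation-invariance by order — order 1: 1/1 normal; order 2: 1/17 normal; order 4: 1/9 normal; order 8: 1/5 normal; order 16: 3/3 normal; order 32: 1/1 normal.
Total normal subgroups: 8.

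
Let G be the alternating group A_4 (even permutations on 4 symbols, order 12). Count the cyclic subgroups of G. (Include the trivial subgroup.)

8

Group the elements of G by the cyclic subgroup they generate; each cyclic subgroup of order d accounts for φ(d) elements.
Cyclic subgroups by order — order 1: 1; order 2: 3; order 3: 4.
Total: 8.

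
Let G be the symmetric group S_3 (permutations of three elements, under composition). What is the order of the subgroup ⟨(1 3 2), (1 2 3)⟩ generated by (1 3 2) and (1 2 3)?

3

|⟨(1 3 2)⟩| = 3 and |⟨(1 2 3)⟩| = 3, so |H| is a multiple of lcm(3, 3) = 3 and divides |G| = 6.
Closing under the operation: H = {e, (1 2 3), (1 3 2)}, so |H| = 3.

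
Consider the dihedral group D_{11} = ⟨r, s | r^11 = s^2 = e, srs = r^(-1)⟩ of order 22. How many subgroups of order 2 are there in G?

|G| = 22 and 2 | 22, so subgroups of order 2 are possible by Lagrange.
The subgroups of order 2 are: {e, r^10s}; {e, r^2s}; {e, r^3s}; {e, r^4s}; … (11 in all).
So G has 11 subgroups of order 2.

11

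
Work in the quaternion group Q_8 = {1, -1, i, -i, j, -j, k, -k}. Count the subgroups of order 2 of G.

1

|G| = 8 and 2 | 8, so subgroups of order 2 are possible by Lagrange.
The subgroups of order 2 are: {1, -1}.
So G has 1 subgroup of order 2.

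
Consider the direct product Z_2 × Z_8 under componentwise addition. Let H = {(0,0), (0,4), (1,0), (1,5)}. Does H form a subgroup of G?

No

(1,5) ∈ H but its inverse (1,3) ∉ H, so H is not a subgroup.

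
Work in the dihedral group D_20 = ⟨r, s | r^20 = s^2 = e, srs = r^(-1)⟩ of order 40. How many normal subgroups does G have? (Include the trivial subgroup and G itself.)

9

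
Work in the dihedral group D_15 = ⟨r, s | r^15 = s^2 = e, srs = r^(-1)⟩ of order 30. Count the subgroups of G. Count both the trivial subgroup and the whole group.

|G| = 30, so by Lagrange every subgroup order divides 30. Divisors: 1, 2, 3, 5, 6, 10, 15, 30.
Subgroups by order — order 1: 1; order 2: 15; order 3: 1; order 5: 1; order 6: 5; order 10: 3; order 15: 1; order 30: 1.
Total: 1 + 15 + 1 + 1 + 5 + 3 + 1 + 1 = 28.

28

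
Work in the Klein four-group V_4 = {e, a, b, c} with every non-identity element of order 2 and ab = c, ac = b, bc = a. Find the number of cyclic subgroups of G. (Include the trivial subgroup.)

4

Each element a generates a cyclic subgroup ⟨a⟩; distinct elements may generate the same one (a cyclic group of order d has φ(d) generators).
Cyclic subgroups by order — order 1: 1; order 2: 3.
Total: 4.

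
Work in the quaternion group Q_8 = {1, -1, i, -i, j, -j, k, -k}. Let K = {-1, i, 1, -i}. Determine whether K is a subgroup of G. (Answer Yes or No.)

|K| = 4 divides |G| = 8, consistent with Lagrange.
K contains the identity, every element's inverse is in K, and K is closed under ·: it is a subgroup.
In fact K = ⟨-i⟩.

Yes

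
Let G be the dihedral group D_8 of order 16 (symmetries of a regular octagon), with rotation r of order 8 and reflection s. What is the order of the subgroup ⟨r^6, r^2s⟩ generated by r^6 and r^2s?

8

|⟨r^6⟩| = 4 and |⟨r^2s⟩| = 2, so |H| is a multiple of lcm(4, 2) = 4 and divides |G| = 16.
Closing under the operation: H = {e, r^2, r^4, r^6, s, r^2s, r^4s, r^6s}, so |H| = 8.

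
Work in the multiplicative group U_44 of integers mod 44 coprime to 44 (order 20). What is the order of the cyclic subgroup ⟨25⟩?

Compute successive powers of 25 mod 44: 25, 9, 5, 37, 1; 25^5 ≡ 1 (mod 44).
So |⟨25⟩| = 5.

5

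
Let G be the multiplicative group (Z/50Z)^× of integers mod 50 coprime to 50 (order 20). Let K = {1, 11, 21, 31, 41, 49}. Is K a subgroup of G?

|K| = 6 does not divide |G| = 20, so by Lagrange K is not a subgroup.

No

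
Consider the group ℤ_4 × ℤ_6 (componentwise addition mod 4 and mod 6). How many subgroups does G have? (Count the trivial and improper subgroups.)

|G| = 24, so by Lagrange every subgroup order divides 24. Divisors: 1, 2, 3, 4, 6, 8, 12, 24.
Subgroups by order — order 1: 1; order 2: 3; order 3: 1; order 4: 3; order 6: 3; order 8: 1; order 12: 3; order 24: 1.
Total: 1 + 3 + 1 + 3 + 3 + 1 + 3 + 1 = 16.

16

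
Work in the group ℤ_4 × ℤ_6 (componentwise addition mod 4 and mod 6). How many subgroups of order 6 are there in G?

3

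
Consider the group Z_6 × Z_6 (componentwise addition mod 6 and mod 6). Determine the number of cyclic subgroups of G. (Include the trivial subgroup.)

20

A cyclic subgroup of order d is generated by each of its φ(d) elements of order d, so the cyclic subgroups of order d number (#elements of order d)/φ(d).
Cyclic subgroups by order — order 1: 1; order 2: 3; order 3: 4; order 6: 12.
Total: 20.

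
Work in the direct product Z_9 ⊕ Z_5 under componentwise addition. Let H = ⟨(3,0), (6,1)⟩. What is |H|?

15

|⟨(3,0)⟩| = 3 and |⟨(6,1)⟩| = 15, so |H| is a multiple of lcm(3, 15) = 15 and divides |G| = 45.
Closing under the operation: H = {(0,0), (0,1), (0,2), (0,3), (0,4), (3,0), (3,1), (3,2), (3,3), (3,4), (6,0), (6,1), (6,2), (6,3), (6,4)}, so |H| = 15.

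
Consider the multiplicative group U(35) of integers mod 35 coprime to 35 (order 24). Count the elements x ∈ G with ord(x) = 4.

The elements of order 4 are: 8, 13, 22, 27.
That's 4.

4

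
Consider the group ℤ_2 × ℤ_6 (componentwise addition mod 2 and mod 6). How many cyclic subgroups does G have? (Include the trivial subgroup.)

A cyclic subgroup of order d is generated by each of its φ(d) elements of order d, so the cyclic subgroups of order d number (#elements of order d)/φ(d).
Cyclic subgroups by order — order 1: 1; order 2: 3; order 3: 1; order 6: 3.
Total: 8.

8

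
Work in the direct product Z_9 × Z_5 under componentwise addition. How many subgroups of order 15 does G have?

1

|G| = 45 and 15 | 45, so subgroups of order 15 are possible by Lagrange.
The subgroups of order 15 are: {(0,0), (0,1), (0,2), (0,3), (0,4), (3,0), (3,1), (3,2), (3,3), (3,4), (6,0), (6,1), (6,2), (6,3), (6,4)}.
So G has 1 subgroup of order 15.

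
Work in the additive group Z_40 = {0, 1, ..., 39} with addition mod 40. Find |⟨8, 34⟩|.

20

|⟨8⟩| = 5 and |⟨34⟩| = 20, so |H| is a multiple of lcm(5, 20) = 20 and divides |G| = 40.
Closing under the operation: H = {0, 2, 4, 6, 8, 10, 12, 14, 16, 18, 20, 22, 24, 26, 28, 30, 32, 34, 36, 38}, so |H| = 20.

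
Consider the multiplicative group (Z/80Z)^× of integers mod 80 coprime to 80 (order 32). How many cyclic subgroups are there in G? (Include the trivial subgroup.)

20

A cyclic subgroup of order d is generated by each of its φ(d) elements of order d, so the cyclic subgroups of order d number (#elements of order d)/φ(d).
Cyclic subgroups by order — order 1: 1; order 2: 7; order 4: 12.
Total: 20.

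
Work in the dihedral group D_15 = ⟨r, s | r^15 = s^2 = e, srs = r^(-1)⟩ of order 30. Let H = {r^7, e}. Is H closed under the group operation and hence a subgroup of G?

r^7 ∈ H but its inverse r^8 ∉ H, so H is not a subgroup.

No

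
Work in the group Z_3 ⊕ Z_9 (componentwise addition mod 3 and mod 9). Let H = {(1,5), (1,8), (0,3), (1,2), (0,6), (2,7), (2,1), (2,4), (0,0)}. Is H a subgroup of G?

Yes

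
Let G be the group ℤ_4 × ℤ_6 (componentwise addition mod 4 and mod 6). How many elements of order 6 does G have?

An element (a,b) has order lcm(ord(a), ord(b)); count pairs with lcm equal to 6.
Enumerating gives 6 such elements.

6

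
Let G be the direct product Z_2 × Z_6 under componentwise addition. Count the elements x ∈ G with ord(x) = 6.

An element (a,b) has order lcm(ord(a), ord(b)); count pairs with lcm equal to 6.
Enumerating gives 6 such elements.

6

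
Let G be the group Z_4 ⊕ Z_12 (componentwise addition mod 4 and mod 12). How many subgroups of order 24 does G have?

|G| = 48 and 24 | 48, so subgroups of order 24 are possible by Lagrange.
The subgroups of order 24 are: {(0,0), (0,1), (0,2), (0,3), (0,4), (0,5), (0,6), (0,7), (0,8), (0,9), (0,10), (0,11), (2,0), (2,1), (2,2), (2,3), (2,4), (2,5), (2,6), (2,7), (2,8), (2,9), (2,10), (2,11)}; {(0,0), (0,2), (0,4), (0,6), (0,8), (0,10), (1,0), (1,2), (1,4), (1,6), (1,8), (1,10), (2,0), (2,2), (2,4), (2,6), (2,8), (2,10), (3,0), (3,2), (3,4), (3,6), (3,8), (3,10)}; {(0,0), (0,2), (0,4), (0,6), (0,8), (0,10), (1,1), (1,3), (1,5), (1,7), (1,9), (1,11), (2,0), (2,2), (2,4), (2,6), (2,8), (2,10), (3,1), (3,3), (3,5), (3,7), (3,9), (3,11)}.
So G has 3 subgroups of order 24.

3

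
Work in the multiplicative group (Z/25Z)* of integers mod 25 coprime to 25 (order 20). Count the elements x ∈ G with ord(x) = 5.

4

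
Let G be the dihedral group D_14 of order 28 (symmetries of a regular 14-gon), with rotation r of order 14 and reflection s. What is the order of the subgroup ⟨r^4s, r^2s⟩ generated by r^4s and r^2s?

14

|⟨r^4s⟩| = 2 and |⟨r^2s⟩| = 2, so |H| is a multiple of lcm(2, 2) = 2 and divides |G| = 28.
Closing under the operation: H = {e, r^2, r^4, r^6, r^8, r^10, r^12, s, r^2s, r^4s, r^6s, r^8s, r^10s, r^12s}, so |H| = 14.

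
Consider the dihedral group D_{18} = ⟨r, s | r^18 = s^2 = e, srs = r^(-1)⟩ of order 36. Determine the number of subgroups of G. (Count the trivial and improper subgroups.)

45

|G| = 36, so by Lagrange every subgroup order divides 36. Divisors: 1, 2, 3, 4, 6, 9, 12, 18, 36.
Subgroups by order — order 1: 1; order 2: 19; order 3: 1; order 4: 9; order 6: 7; order 9: 1; order 12: 3; order 18: 3; order 36: 1.
Total: 1 + 19 + 1 + 9 + 7 + 1 + 3 + 3 + 1 = 45.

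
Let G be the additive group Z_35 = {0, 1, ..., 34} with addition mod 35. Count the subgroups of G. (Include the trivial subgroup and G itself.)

Subgroups of the cyclic group Z_35 correspond bijectively to divisors of 35.
Divisors of 35: 1, 5, 7, 35.
So Z_35 has 4 subgroups.

4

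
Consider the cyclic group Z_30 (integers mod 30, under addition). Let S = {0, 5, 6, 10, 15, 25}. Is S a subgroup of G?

6 ∈ S but its inverse 24 ∉ S, so S is not a subgroup.

No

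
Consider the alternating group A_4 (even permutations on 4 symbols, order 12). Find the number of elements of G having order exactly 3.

8

The elements of order 3 are: (2 3 4), (2 4 3), (1 2 3), (1 2 4), (1 3 2), (1 3 4), (1 4 2), (1 4 3).
That's 8.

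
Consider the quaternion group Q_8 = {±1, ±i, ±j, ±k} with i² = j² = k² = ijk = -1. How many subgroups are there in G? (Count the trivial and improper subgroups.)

|G| = 8, so by Lagrange every subgroup order divides 8. Divisors: 1, 2, 4, 8.
Subgroups by order — order 1: 1; order 2: 1; order 4: 3; order 8: 1.
Total: 1 + 1 + 3 + 1 = 6.

6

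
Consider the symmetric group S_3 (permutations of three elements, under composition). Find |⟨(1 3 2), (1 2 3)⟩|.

3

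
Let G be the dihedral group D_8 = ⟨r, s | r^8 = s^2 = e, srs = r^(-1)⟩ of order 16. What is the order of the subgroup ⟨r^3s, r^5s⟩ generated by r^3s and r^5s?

8

|⟨r^3s⟩| = 2 and |⟨r^5s⟩| = 2, so |H| is a multiple of lcm(2, 2) = 2 and divides |G| = 16.
Closing under the operation: H = {e, r^2, r^4, r^6, rs, r^3s, r^5s, r^7s}, so |H| = 8.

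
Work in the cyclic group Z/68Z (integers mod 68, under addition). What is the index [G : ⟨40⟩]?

4

|⟨40⟩| = 17 and |G| = 68.
By Lagrange, [G : H] = |G|/|H| = 68/17 = 4.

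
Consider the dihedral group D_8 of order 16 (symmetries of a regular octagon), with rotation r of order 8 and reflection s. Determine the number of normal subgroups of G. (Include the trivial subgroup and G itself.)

7

G has 19 subgroups. Checking conjugation-invariance by order — order 1: 1/1 normal; order 2: 1/9 normal; order 4: 1/5 normal; order 8: 3/3 normal; order 16: 1/1 normal.
Total normal subgroups: 7.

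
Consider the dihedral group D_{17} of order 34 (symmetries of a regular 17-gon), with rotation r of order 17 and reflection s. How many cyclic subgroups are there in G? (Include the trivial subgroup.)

Each element a generates a cyclic subgroup ⟨a⟩; distinct elements may generate the same one (a cyclic group of order d has φ(d) generators).
Cyclic subgroups by order — order 1: 1; order 2: 17; order 17: 1.
Total: 19.

19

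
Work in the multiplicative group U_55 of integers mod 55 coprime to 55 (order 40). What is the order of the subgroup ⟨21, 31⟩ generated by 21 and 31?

|⟨21⟩| = 2 and |⟨31⟩| = 5, so |H| is a multiple of lcm(2, 5) = 10 and divides |G| = 40.
Closing under the operation: H = {1, 6, 16, 21, 26, 31, 36, 41, 46, 51}, so |H| = 10.

10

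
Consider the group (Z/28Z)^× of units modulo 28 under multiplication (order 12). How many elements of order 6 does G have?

6

The elements of order 6 are: 3, 5, 11, 17, 19, 23.
That's 6.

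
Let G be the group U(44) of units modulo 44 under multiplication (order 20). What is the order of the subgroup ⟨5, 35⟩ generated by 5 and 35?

|⟨5⟩| = 5 and |⟨35⟩| = 10, so |H| is a multiple of lcm(5, 10) = 10 and divides |G| = 20.
Closing under the operation: H = {1, 5, 7, 9, 19, 25, 35, 37, 39, 43}, so |H| = 10.

10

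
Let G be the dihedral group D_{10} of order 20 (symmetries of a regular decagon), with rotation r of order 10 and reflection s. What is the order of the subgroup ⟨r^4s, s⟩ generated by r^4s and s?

10

|⟨r^4s⟩| = 2 and |⟨s⟩| = 2, so |H| is a multiple of lcm(2, 2) = 2 and divides |G| = 20.
Closing under the operation: H = {e, r^2, r^4, r^6, r^8, s, r^2s, r^4s, r^6s, r^8s}, so |H| = 10.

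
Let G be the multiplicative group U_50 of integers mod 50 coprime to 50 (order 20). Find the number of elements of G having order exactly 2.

The elements of order 2 are: 49.
That's 1.

1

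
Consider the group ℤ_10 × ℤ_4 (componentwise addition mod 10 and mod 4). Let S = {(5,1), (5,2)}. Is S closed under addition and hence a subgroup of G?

No

The identity (0,0) ∉ S, so S is not a subgroup.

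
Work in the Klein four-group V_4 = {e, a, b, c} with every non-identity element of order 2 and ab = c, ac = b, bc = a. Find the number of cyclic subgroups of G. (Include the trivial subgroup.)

4

A cyclic subgroup of order d is generated by each of its φ(d) elements of order d, so the cyclic subgroups of order d number (#elements of order d)/φ(d).
Cyclic subgroups by order — order 1: 1; order 2: 3.
Total: 4.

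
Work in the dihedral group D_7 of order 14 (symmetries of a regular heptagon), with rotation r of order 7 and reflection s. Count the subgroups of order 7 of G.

1

|G| = 14 and 7 | 14, so subgroups of order 7 are possible by Lagrange.
The subgroups of order 7 are: {e, r, r^2, r^3, r^4, r^5, r^6}.
So G has 1 subgroup of order 7.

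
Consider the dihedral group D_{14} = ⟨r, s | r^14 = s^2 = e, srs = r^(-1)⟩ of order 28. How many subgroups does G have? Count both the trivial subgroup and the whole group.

28

|G| = 28, so by Lagrange every subgroup order divides 28. Divisors: 1, 2, 4, 7, 14, 28.
Subgroups by order — order 1: 1; order 2: 15; order 4: 7; order 7: 1; order 14: 3; order 28: 1.
Total: 1 + 15 + 7 + 1 + 3 + 1 = 28.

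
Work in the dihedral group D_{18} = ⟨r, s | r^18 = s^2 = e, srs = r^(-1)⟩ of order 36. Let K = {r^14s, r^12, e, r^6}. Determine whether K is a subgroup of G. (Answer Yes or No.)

Closure fails: r^6 · r^14s = r^2s ∉ K. So K is not a subgroup.

No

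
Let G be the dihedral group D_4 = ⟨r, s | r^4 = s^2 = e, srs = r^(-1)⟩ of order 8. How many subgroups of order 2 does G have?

5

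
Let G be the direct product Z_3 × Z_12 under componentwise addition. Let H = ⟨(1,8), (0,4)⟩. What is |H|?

|⟨(1,8)⟩| = 3 and |⟨(0,4)⟩| = 3, so |H| is a multiple of lcm(3, 3) = 3 and divides |G| = 36.
Closing under the operation: H = {(0,0), (0,4), (0,8), (1,0), (1,4), (1,8), (2,0), (2,4), (2,8)}, so |H| = 9.

9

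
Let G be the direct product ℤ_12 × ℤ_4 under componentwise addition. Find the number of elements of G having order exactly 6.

An element (a,b) has order lcm(ord(a), ord(b)); count pairs with lcm equal to 6.
Enumerating gives 6 such elements.

6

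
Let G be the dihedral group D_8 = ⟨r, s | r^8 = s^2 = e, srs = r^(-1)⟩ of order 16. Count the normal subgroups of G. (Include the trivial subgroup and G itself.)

7

G has 19 subgroups. Checking conjugation-invariance by order — order 1: 1/1 normal; order 2: 1/9 normal; order 4: 1/5 normal; order 8: 3/3 normal; order 16: 1/1 normal.
Total normal subgroups: 7.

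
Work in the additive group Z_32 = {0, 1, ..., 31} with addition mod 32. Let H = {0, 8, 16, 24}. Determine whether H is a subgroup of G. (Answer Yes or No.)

Yes

|H| = 4 divides |G| = 32, consistent with Lagrange.
H contains the identity, every element's inverse is in H, and H is closed under +: it is a subgroup.
In fact H = ⟨8⟩.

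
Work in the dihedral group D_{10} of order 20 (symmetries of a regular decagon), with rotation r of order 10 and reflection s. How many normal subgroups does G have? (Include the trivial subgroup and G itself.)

G has 22 subgroups. Checking conjugation-invariance by order — order 1: 1/1 normal; order 2: 1/11 normal; order 4: 0/5 normal; order 5: 1/1 normal; order 10: 3/3 normal; order 20: 1/1 normal.
Total normal subgroups: 7.

7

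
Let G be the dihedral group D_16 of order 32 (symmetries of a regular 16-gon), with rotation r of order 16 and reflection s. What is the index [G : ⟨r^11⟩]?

2

|⟨r^11⟩| = 16 and |G| = 32.
By Lagrange, [G : H] = |G|/|H| = 32/16 = 2.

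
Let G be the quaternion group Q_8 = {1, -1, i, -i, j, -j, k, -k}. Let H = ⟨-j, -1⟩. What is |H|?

|⟨-j⟩| = 4 and |⟨-1⟩| = 2, so |H| is a multiple of lcm(4, 2) = 4 and divides |G| = 8.
Closing under the operation: H = {1, -1, j, -j}, so |H| = 4.

4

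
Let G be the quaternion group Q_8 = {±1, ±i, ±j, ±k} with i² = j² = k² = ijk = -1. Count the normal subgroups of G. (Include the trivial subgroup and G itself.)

G has 6 subgroups. Checking conjugation-invariance by order — order 1: 1/1 normal; order 2: 1/1 normal; order 4: 3/3 normal; order 8: 1/1 normal.
Total normal subgroups: 6.

6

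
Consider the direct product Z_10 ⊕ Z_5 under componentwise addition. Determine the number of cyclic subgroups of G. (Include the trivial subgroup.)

14

Each element a generates a cyclic subgroup ⟨a⟩; distinct elements may generate the same one (a cyclic group of order d has φ(d) generators).
Cyclic subgroups by order — order 1: 1; order 2: 1; order 5: 6; order 10: 6.
Total: 14.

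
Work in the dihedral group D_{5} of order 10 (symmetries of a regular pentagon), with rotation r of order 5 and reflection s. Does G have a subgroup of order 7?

7 does not divide |G| = 10, so by Lagrange no subgroup of order 7 exists.

No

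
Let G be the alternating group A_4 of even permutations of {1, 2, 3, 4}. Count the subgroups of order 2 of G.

3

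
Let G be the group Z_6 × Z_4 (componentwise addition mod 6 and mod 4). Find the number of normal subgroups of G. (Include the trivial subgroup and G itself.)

16

G is abelian, so every subgroup is normal.
G has 16 subgroups in total, hence 16 normal subgroups.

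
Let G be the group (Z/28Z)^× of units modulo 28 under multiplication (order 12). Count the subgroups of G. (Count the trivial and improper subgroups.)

|G| = 12, so by Lagrange every subgroup order divides 12. Divisors: 1, 2, 3, 4, 6, 12.
Subgroups by order — order 1: 1; order 2: 3; order 3: 1; order 4: 1; order 6: 3; order 12: 1.
Total: 1 + 3 + 1 + 1 + 3 + 1 = 10.

10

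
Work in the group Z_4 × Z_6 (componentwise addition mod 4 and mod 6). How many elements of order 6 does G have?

An element (a,b) has order lcm(ord(a), ord(b)); count pairs with lcm equal to 6.
Enumerating gives 6 such elements.

6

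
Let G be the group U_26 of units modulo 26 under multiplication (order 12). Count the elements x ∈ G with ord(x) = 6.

2

The elements of order 6 are: 17, 23.
That's 2.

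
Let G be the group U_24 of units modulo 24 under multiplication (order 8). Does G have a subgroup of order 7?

No

7 does not divide |G| = 8, so by Lagrange no subgroup of order 7 exists.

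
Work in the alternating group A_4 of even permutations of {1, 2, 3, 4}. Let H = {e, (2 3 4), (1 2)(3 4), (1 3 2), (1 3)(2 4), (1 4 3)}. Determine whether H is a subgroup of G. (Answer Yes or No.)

(1 3 2) ∈ H but its inverse (1 2 3) ∉ H, so H is not a subgroup.

No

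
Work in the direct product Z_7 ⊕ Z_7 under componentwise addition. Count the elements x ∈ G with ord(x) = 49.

An element (a,b) has order lcm(ord(a), ord(b)); count pairs with lcm equal to 49.
Enumerating gives 0 such elements.

0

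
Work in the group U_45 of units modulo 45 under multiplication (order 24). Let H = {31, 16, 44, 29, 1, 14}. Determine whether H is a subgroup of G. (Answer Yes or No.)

|H| = 6 divides |G| = 24, consistent with Lagrange.
H contains the identity, every element's inverse is in H, and H is closed under ·: it is a subgroup.
In fact H = ⟨29⟩.

Yes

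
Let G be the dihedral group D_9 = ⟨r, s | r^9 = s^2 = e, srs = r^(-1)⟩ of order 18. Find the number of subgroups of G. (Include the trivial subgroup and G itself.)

16

|G| = 18, so by Lagrange every subgroup order divides 18. Divisors: 1, 2, 3, 6, 9, 18.
Subgroups by order — order 1: 1; order 2: 9; order 3: 1; order 6: 3; order 9: 1; order 18: 1.
Total: 1 + 9 + 1 + 3 + 1 + 1 = 16.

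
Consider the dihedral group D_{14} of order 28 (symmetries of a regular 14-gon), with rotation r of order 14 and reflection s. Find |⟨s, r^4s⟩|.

14

|⟨s⟩| = 2 and |⟨r^4s⟩| = 2, so |H| is a multiple of lcm(2, 2) = 2 and divides |G| = 28.
Closing under the operation: H = {e, r^2, r^4, r^6, r^8, r^10, r^12, s, r^2s, r^4s, r^6s, r^8s, r^10s, r^12s}, so |H| = 14.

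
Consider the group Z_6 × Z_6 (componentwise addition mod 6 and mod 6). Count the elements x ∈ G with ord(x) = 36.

An element (a,b) has order lcm(ord(a), ord(b)); count pairs with lcm equal to 36.
Enumerating gives 0 such elements.

0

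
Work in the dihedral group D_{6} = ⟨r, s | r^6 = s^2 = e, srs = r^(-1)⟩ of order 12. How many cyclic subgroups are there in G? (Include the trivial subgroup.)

10

Each element a generates a cyclic subgroup ⟨a⟩; distinct elements may generate the same one (a cyclic group of order d has φ(d) generators).
Cyclic subgroups by order — order 1: 1; order 2: 7; order 3: 1; order 6: 1.
Total: 10.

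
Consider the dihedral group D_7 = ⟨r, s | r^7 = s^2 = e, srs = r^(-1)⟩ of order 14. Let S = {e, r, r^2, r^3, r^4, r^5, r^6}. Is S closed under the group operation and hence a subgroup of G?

Yes

|S| = 7 divides |G| = 14, consistent with Lagrange.
S contains the identity, every element's inverse is in S, and S is closed under ·: it is a subgroup.
In fact S = ⟨r^4⟩.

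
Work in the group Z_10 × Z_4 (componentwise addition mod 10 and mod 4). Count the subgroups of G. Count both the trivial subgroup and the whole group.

16

|G| = 40, so by Lagrange every subgroup order divides 40. Divisors: 1, 2, 4, 5, 8, 10, 20, 40.
Subgroups by order — order 1: 1; order 2: 3; order 4: 3; order 5: 1; order 8: 1; order 10: 3; order 20: 3; order 40: 1.
Total: 1 + 3 + 3 + 1 + 1 + 3 + 3 + 1 = 16.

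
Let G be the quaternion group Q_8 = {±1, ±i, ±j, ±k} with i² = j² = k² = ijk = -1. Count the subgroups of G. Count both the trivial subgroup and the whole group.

6

|G| = 8, so by Lagrange every subgroup order divides 8. Divisors: 1, 2, 4, 8.
Subgroups by order — order 1: 1; order 2: 1; order 4: 3; order 8: 1.
Total: 1 + 1 + 3 + 1 = 6.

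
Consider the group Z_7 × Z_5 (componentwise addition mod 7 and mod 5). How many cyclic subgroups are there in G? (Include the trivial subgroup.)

Group the elements of G by the cyclic subgroup they generate; each cyclic subgroup of order d accounts for φ(d) elements.
Cyclic subgroups by order — order 1: 1; order 5: 1; order 7: 1; order 35: 1.
Total: 4.

4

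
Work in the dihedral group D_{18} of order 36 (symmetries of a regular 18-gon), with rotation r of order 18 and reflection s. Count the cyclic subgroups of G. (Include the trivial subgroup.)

Each element a generates a cyclic subgroup ⟨a⟩; distinct elements may generate the same one (a cyclic group of order d has φ(d) generators).
Cyclic subgroups by order — order 1: 1; order 2: 19; order 3: 1; order 6: 1; order 9: 1; order 18: 1.
Total: 24.

24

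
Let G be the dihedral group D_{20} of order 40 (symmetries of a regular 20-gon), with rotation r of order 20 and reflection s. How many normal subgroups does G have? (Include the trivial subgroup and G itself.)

9

G has 48 subgroups. Checking conjugation-invariance by order — order 1: 1/1 normal; order 2: 1/21 normal; order 4: 1/11 normal; order 5: 1/1 normal; order 8: 0/5 normal; order 10: 1/5 normal; order 20: 3/3 normal; order 40: 1/1 normal.
Total normal subgroups: 9.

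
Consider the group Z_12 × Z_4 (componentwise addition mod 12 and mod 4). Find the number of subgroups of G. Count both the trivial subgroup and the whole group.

30

|G| = 48, so by Lagrange every subgroup order divides 48. Divisors: 1, 2, 3, 4, 6, 8, 12, 16, 24, 48.
Subgroups by order — order 1: 1; order 2: 3; order 3: 1; order 4: 7; order 6: 3; order 8: 3; order 12: 7; order 16: 1; order 24: 3; order 48: 1.
Total: 1 + 3 + 1 + 7 + 3 + 3 + 7 + 1 + 3 + 1 = 30.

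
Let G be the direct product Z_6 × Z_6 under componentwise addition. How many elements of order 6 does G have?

An element (a,b) has order lcm(ord(a), ord(b)); count pairs with lcm equal to 6.
Enumerating gives 24 such elements.

24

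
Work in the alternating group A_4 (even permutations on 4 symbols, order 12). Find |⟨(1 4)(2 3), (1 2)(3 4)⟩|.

|⟨(1 4)(2 3)⟩| = 2 and |⟨(1 2)(3 4)⟩| = 2, so |H| is a multiple of lcm(2, 2) = 2 and divides |G| = 12.
Closing under the operation: H = {e, (1 2)(3 4), (1 3)(2 4), (1 4)(2 3)}, so |H| = 4.

4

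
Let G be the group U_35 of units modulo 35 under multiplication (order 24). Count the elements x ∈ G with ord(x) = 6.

6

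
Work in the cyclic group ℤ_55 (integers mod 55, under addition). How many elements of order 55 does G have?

In a cyclic group of order 55, the number of elements of order d (for d | 55) is φ(d).
φ(55) = 40.

40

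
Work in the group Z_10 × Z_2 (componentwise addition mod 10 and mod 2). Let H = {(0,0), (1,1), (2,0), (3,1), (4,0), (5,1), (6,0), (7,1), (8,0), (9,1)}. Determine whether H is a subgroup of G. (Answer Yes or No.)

Yes

|H| = 10 divides |G| = 20, consistent with Lagrange.
H contains the identity, every element's inverse is in H, and H is closed under +: it is a subgroup.
In fact H = ⟨(7,1)⟩.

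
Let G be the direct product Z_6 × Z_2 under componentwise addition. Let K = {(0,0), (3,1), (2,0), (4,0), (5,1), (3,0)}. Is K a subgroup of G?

No

(5,1) ∈ K but its inverse (1,1) ∉ K, so K is not a subgroup.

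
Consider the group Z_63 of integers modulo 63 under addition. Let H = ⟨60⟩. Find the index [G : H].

3

|⟨60⟩| = 21 and |G| = 63.
By Lagrange, [G : H] = |G|/|H| = 63/21 = 3.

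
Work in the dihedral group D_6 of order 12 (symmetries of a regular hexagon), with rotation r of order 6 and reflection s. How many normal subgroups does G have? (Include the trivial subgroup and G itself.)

7

G has 16 subgroups. Checking conjugation-invariance by order — order 1: 1/1 normal; order 2: 1/7 normal; order 3: 1/1 normal; order 4: 0/3 normal; order 6: 3/3 normal; order 12: 1/1 normal.
Total normal subgroups: 7.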